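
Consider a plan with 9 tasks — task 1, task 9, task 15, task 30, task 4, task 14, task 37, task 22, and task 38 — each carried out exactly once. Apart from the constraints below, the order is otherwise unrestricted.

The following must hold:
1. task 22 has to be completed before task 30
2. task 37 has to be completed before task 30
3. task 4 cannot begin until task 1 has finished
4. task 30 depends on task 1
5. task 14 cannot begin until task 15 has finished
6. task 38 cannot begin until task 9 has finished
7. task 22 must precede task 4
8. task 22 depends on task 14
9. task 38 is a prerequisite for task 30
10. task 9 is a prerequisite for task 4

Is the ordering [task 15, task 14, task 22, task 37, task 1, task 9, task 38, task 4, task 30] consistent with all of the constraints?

Yes

Checking each listed constraint against this order: for instance, task 22 is in position 3 and task 30 in position 9, so that constraint holds — and the remaining constraints check out the same way.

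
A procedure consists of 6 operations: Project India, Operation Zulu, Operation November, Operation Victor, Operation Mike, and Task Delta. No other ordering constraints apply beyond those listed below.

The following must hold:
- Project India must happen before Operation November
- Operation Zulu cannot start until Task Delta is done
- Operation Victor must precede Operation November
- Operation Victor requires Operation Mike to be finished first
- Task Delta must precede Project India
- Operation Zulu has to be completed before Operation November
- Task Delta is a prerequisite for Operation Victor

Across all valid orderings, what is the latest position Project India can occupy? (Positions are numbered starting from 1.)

5

The only operation forced after Project India (directly or by a chain) is Operation November.
So at least 1 operation follows Project India, putting Project India no later than position 5. That position is achievable by scheduling everything else first.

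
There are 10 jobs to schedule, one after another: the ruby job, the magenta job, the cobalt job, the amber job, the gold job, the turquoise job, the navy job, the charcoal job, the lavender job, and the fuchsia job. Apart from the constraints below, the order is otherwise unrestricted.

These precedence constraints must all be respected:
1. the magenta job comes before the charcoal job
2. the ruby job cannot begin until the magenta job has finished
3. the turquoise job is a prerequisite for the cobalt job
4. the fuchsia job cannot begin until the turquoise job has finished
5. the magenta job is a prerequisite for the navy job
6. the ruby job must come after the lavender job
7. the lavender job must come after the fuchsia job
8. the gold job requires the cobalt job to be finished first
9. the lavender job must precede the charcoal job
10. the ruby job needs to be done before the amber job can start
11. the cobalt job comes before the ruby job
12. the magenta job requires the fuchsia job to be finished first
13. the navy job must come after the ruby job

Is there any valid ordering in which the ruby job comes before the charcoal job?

Yes

The constraints leave the ruby job and the charcoal job unordered relative to each other; nothing requires the charcoal job earlier.
That means at least one valid schedule has the ruby job before the charcoal job.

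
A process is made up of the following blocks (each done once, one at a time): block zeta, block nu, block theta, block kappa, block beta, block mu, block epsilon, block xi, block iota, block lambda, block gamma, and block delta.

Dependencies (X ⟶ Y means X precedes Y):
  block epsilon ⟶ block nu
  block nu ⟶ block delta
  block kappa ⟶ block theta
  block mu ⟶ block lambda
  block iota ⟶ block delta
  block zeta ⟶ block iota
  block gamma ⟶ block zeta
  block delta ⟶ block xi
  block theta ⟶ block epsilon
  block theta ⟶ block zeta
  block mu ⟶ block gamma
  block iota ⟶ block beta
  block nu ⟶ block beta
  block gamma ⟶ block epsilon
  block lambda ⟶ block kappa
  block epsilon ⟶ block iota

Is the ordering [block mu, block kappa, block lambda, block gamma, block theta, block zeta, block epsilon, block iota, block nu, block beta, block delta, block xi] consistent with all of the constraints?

No

Here block lambda comes after block kappa.
Since block lambda is required before block kappa, the ordering is invalid.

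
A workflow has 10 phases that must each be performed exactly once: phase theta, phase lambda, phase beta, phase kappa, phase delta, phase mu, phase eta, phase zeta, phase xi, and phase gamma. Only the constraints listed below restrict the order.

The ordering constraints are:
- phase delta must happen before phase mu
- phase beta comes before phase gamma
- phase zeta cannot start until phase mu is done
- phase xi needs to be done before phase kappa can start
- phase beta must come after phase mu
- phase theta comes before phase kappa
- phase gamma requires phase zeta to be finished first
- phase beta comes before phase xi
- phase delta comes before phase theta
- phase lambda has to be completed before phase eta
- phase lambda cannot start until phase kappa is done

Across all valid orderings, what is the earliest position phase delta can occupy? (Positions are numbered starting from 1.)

1

No constraint forces any other phase before phase delta, so it can be placed first.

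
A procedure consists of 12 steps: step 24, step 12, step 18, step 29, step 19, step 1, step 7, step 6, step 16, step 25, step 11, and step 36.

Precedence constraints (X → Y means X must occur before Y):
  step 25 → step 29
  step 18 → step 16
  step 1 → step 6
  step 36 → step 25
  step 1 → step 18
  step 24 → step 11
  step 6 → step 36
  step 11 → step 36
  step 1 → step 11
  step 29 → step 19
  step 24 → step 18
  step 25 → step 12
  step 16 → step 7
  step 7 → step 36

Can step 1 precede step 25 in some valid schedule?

Yes

Step 1 is actually forced before step 25 by the constraints, so certainly some valid ordering has step 1 first.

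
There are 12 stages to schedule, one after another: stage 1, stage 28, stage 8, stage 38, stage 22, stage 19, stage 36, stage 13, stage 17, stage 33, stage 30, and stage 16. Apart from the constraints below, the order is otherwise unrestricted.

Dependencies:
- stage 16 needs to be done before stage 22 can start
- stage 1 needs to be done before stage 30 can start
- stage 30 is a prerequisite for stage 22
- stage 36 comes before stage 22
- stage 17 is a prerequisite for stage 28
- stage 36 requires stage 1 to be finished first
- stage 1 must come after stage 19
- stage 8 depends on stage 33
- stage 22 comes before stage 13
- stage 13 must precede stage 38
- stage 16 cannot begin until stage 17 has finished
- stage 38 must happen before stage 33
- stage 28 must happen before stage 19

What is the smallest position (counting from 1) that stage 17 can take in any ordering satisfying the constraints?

Stage 17 has no prerequisites at all, so it can go in position 1.

1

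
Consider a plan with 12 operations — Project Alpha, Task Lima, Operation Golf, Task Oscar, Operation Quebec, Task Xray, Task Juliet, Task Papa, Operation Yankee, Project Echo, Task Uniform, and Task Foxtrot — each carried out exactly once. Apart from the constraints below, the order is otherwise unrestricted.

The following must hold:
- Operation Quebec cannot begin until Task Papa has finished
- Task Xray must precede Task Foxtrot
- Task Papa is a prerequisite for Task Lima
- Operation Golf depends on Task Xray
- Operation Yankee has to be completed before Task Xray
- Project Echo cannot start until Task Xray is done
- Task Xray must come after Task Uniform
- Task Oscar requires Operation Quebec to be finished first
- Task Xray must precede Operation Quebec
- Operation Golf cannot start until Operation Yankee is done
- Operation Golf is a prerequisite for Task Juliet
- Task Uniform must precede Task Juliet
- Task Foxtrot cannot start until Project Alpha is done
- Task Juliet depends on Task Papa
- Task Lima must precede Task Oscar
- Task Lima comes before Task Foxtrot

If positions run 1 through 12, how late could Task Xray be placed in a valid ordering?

The operations that are forced after Task Xray, directly or by a chain of constraints, are Operation Golf, Task Oscar, Operation Quebec, Task Juliet, Project Echo, Task Foxtrot. That's 6 operations.
With 6 mandatory successors out of 12 operations total, the latest slot for Task Xray is 12−6 = 6, and it's reachable by doing all non-successors before Task Xray.

6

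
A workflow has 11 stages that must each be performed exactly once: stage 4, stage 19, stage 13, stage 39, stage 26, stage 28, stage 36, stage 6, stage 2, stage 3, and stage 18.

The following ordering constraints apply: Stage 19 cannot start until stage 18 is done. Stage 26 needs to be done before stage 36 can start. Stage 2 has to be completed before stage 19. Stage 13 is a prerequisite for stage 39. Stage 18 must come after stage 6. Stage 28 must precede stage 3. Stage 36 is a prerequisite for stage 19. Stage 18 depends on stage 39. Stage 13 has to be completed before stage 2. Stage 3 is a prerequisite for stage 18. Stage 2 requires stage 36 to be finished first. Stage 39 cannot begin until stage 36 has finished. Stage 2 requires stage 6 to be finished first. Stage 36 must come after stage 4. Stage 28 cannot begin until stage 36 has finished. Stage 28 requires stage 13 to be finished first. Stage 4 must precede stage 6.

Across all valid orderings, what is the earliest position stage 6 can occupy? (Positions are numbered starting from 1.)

The only stage forced before stage 6 (directly or transitively) is stage 4.
With 1 mandatory predecessor, the earliest stage 6 can sit is position 1+1 = 2, and placing just that one first achieves it.

2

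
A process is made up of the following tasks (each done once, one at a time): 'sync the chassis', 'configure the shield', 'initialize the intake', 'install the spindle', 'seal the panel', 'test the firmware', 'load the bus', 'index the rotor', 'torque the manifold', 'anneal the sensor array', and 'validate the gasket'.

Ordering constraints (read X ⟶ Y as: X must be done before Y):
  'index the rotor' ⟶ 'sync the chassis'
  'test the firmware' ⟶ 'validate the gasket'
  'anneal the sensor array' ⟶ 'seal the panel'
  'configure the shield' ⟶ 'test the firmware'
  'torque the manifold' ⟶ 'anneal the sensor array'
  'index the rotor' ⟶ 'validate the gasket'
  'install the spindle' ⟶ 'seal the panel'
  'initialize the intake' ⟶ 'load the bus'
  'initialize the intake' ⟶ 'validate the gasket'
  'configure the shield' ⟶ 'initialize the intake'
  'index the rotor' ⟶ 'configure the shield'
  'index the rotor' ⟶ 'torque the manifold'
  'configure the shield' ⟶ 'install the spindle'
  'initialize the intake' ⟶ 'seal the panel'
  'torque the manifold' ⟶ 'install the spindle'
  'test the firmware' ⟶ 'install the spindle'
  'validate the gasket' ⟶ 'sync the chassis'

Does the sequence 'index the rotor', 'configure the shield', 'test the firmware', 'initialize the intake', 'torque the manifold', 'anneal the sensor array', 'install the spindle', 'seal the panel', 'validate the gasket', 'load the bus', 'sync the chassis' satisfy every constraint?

Yes

Checking each listed constraint against this order: for instance, 'index the rotor' is in position 1 and 'sync the chassis' in position 11, so that constraint holds — and the remaining constraints check out the same way.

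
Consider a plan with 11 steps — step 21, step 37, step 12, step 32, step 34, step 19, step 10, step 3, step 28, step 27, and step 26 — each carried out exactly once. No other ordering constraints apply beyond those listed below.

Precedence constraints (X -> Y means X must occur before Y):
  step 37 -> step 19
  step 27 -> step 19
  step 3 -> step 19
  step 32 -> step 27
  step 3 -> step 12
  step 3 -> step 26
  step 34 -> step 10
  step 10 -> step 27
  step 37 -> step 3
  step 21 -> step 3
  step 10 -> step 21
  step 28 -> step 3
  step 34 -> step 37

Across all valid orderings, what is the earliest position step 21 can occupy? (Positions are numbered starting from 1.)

The steps that are forced before step 21, directly or transitively, are step 34, step 10. That's 2 steps.
So at minimum 2 steps come before step 21, putting step 21 no earlier than position 3. That position is achievable by scheduling exactly those predecessors first.

3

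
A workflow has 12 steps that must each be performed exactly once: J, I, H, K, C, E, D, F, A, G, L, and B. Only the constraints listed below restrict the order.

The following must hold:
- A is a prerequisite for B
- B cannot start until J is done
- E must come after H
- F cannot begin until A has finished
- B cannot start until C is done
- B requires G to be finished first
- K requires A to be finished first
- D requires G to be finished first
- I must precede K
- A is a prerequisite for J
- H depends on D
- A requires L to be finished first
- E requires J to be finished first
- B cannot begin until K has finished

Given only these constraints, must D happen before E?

Following the dependencies: D → H → E.
So D must precede E in any valid ordering.

Yes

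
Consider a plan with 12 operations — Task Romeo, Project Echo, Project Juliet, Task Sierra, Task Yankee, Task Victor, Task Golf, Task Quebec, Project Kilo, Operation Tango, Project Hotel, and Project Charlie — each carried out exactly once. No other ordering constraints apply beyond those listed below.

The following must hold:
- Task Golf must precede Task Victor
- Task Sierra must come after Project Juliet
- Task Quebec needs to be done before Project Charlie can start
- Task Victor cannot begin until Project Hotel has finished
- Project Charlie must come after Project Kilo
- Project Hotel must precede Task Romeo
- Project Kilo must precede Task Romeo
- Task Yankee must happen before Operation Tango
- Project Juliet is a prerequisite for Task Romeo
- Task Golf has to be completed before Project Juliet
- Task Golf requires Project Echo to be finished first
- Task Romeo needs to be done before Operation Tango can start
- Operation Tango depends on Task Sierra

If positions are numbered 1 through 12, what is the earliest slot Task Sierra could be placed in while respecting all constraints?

Every operation that must precede Task Sierra has to come before it. Tracing all chains that end at Task Sierra, those operations are: Project Echo, Project Juliet, Task Golf — 3 in total.
So at minimum 3 operations come before Task Sierra, putting Task Sierra no earlier than position 4. That position is achievable by scheduling exactly those predecessors first.

4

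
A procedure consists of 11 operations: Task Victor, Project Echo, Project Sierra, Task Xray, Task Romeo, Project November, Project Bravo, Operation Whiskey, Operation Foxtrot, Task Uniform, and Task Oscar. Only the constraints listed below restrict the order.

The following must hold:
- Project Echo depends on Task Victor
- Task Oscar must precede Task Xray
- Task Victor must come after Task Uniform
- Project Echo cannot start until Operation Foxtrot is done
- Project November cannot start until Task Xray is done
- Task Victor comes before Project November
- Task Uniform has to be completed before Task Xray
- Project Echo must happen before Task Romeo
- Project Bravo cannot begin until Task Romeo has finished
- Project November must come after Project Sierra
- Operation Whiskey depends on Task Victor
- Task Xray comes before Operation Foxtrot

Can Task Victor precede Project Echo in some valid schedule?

Yes

Every valid ordering already has Task Victor before Project Echo (the constraints require it), so in particular at least one does.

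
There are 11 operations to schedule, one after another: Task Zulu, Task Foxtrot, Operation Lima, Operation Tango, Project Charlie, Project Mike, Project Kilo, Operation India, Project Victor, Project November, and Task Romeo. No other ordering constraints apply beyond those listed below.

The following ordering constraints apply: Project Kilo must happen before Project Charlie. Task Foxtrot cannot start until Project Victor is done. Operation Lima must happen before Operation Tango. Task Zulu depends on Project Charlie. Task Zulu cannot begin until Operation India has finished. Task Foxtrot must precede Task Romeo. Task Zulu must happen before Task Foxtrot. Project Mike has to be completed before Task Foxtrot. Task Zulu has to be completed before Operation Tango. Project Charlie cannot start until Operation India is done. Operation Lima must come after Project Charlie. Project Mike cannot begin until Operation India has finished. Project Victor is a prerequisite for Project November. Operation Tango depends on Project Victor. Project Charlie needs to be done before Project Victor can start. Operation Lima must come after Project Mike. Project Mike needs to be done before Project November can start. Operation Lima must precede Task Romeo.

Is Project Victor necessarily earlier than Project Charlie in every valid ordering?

No

The constraints actually force Project Charlie before Project Victor (via Project Charlie → Project Victor), not the other way around.
So Project Victor never precedes Project Charlie.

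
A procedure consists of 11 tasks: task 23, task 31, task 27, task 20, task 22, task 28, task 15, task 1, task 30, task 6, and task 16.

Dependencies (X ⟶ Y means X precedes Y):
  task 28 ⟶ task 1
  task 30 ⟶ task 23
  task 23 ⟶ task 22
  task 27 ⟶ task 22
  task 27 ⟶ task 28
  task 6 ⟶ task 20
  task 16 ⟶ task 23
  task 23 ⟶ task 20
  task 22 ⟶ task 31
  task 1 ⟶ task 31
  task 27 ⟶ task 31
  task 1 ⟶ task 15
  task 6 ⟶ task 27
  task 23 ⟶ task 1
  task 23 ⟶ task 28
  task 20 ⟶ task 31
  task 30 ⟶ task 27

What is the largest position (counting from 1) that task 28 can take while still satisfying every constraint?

Following every chain forward from task 28, the tasks that must come later are task 31, task 15, task 1 — 3 of them.
So at least 3 tasks follow task 28, putting task 28 no later than position 8. That position is achievable by scheduling everything else first.

8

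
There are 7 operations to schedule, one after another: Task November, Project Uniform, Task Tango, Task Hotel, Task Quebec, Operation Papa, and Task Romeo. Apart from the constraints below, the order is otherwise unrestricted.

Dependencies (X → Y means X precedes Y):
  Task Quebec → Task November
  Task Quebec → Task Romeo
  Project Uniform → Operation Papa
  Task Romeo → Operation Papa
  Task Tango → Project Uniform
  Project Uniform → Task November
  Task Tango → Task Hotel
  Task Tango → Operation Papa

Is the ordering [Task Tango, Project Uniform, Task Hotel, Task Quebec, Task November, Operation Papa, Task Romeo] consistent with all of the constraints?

No

Here Task Romeo comes after Operation Papa.
That contradicts the constraint that Task Romeo must precede Operation Papa.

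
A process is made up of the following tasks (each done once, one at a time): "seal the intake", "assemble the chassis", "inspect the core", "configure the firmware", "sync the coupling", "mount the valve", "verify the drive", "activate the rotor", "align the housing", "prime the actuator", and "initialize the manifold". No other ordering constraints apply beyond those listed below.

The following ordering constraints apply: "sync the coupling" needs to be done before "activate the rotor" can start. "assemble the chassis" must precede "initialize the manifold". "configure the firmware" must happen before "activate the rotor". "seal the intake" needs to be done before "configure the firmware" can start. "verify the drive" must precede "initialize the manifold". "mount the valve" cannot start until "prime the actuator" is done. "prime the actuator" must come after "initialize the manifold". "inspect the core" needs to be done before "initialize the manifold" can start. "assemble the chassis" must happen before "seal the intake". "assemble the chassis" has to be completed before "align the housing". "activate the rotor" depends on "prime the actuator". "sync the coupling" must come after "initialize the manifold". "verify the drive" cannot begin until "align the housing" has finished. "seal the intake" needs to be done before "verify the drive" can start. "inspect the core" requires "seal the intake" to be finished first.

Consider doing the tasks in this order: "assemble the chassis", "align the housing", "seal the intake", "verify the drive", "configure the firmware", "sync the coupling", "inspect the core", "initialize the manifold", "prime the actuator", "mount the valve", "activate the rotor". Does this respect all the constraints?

Here "initialize the manifold" comes after "sync the coupling".
That contradicts the constraint that "initialize the manifold" must precede "sync the coupling".

No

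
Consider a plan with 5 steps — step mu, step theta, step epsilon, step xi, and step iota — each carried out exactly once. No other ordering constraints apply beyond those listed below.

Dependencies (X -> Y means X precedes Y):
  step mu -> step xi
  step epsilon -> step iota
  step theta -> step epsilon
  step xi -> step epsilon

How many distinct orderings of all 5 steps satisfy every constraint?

3

2 steps have no prerequisites (step mu, step theta), so any of them could come first.
Counting all ways to extend the partial order to a total order gives 3.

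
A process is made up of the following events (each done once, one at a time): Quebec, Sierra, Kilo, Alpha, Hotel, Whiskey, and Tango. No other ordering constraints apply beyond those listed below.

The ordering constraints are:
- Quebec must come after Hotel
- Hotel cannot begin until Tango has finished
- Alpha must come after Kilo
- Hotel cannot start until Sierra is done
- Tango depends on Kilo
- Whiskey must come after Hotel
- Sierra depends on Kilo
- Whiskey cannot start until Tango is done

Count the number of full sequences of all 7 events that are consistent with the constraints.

Kilo is the only event with nothing required before it, so every ordering starts there.
Enumerating by repeatedly choosing an available event (one whose prerequisites are all placed) gives 24 distinct complete orderings.

24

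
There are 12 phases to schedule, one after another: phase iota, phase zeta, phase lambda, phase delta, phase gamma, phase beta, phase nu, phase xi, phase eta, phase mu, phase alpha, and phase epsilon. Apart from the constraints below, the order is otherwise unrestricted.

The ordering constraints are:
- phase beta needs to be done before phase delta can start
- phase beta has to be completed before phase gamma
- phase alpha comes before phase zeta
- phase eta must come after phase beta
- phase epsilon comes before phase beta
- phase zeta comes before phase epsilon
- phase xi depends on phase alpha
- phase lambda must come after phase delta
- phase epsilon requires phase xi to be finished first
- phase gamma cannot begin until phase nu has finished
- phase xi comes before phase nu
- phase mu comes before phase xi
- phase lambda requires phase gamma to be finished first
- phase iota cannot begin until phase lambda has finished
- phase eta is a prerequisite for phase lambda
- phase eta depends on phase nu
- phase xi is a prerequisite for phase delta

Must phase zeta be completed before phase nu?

No

No chain of constraints connects phase zeta to phase nu in either direction.
So phase zeta can come before phase nu or after — it is not forced.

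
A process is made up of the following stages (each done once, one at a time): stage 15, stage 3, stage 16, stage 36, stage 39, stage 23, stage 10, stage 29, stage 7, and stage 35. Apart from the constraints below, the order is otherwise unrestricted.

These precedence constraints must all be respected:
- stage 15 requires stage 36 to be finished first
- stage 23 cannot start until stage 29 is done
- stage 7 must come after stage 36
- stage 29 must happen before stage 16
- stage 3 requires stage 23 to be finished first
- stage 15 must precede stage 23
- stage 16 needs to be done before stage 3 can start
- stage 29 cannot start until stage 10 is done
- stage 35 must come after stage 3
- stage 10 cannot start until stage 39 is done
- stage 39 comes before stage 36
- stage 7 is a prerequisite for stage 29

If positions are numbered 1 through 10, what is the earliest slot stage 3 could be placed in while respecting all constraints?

9

Working backwards through the constraints from stage 3, its full set of required predecessors is stage 15, stage 16, stage 36, stage 39, stage 23, stage 10, stage 29, stage 7 — 8 of them.
So at minimum 8 stages come before stage 3, putting stage 3 no earlier than position 9. That position is achievable by scheduling exactly those predecessors first.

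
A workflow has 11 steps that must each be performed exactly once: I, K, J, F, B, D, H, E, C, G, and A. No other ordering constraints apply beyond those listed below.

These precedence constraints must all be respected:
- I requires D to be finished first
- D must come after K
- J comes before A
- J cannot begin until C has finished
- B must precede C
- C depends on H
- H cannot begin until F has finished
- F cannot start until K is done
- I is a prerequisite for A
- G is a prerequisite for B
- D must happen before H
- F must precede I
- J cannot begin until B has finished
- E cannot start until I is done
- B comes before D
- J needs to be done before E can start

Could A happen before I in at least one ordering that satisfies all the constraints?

No

Following I → A, I must precede A in every valid ordering.
So no valid ordering can have A before I.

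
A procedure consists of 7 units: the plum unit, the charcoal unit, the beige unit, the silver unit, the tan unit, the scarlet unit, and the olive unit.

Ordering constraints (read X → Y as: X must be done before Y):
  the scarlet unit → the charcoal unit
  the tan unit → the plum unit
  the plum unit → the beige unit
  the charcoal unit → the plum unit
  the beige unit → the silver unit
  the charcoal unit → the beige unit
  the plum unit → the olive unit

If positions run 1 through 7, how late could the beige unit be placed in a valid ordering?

6

The only unit forced after the beige unit (directly or by a chain) is the silver unit.
With 1 mandatory successor out of 7 units total, the latest slot for the beige unit is 7−1 = 6, and it's reachable by doing all non-successors before the beige unit.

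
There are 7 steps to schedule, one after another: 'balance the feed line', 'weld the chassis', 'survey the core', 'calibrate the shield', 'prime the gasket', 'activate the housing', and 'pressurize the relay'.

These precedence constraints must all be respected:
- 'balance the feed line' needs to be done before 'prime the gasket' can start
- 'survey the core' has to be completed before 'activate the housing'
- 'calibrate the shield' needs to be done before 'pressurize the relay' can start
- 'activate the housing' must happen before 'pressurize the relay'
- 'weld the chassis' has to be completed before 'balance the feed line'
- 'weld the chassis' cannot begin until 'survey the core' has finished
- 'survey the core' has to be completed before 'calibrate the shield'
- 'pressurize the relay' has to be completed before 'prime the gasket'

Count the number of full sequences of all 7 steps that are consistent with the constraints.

20

'survey the core' is the only step with nothing required before it, so every ordering starts there.
Enumerating by repeatedly choosing an available step (one whose prerequisites are all placed) gives 20 distinct complete orderings.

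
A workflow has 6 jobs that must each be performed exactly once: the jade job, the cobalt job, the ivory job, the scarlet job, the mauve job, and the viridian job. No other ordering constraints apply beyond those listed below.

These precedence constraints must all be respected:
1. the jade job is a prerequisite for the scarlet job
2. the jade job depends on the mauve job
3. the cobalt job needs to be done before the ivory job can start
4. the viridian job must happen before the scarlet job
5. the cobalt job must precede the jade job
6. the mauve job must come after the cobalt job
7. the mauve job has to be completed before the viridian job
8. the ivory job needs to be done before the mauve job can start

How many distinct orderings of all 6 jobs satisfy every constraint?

2

Only the cobalt job has no prerequisites, so it must go first.
Systematically extending each partial ordering one job at a time and counting, there are 2 complete orderings.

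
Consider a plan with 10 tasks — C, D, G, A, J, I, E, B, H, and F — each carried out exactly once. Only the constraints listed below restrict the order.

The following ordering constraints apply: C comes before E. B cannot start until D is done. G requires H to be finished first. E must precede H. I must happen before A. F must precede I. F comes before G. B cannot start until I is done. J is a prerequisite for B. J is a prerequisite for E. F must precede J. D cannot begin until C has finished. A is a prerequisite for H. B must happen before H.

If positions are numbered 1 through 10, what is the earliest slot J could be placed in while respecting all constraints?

2

Working backwards through the constraints from J, its only required predecessor is F.
So at minimum 1 task comes before J, putting J no earlier than position 2. That position is achievable by scheduling exactly that predecessor first.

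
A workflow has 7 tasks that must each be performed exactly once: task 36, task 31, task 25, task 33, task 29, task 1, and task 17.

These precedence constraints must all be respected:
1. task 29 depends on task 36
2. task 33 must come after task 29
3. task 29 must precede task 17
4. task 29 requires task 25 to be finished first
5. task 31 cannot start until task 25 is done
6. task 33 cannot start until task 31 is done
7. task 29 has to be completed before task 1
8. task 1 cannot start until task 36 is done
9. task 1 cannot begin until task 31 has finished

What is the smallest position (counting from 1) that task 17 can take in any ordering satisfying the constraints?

4

The tasks that are forced before task 17, directly or transitively, are task 36, task 25, task 29. That's 3 tasks.
With 3 mandatory predecessors, the earliest task 17 can sit is position 3+1 = 4, and placing just those 3 first achieves it.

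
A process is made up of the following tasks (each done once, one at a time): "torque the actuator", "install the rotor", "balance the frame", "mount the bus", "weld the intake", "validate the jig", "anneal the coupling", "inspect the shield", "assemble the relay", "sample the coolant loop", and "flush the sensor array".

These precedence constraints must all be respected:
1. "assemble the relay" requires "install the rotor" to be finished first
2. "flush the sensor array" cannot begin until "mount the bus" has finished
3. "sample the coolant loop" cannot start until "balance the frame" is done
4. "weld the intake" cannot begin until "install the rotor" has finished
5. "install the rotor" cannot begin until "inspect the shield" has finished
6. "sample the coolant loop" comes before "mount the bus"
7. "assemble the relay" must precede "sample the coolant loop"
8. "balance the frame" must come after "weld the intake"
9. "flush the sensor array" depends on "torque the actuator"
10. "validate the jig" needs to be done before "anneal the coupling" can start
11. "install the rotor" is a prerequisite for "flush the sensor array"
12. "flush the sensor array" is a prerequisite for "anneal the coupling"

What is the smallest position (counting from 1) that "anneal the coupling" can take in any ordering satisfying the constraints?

The tasks that are forced before "anneal the coupling", directly or transitively, are "torque the actuator", "install the rotor", "balance the frame", "mount the bus", "weld the intake", "validate the jig", "inspect the shield", "assemble the relay", "sample the coolant loop", "flush the sensor array". That's 10 tasks.
So at minimum 10 tasks come before "anneal the coupling", putting "anneal the coupling" no earlier than position 11. That position is achievable by scheduling exactly those predecessors first.

11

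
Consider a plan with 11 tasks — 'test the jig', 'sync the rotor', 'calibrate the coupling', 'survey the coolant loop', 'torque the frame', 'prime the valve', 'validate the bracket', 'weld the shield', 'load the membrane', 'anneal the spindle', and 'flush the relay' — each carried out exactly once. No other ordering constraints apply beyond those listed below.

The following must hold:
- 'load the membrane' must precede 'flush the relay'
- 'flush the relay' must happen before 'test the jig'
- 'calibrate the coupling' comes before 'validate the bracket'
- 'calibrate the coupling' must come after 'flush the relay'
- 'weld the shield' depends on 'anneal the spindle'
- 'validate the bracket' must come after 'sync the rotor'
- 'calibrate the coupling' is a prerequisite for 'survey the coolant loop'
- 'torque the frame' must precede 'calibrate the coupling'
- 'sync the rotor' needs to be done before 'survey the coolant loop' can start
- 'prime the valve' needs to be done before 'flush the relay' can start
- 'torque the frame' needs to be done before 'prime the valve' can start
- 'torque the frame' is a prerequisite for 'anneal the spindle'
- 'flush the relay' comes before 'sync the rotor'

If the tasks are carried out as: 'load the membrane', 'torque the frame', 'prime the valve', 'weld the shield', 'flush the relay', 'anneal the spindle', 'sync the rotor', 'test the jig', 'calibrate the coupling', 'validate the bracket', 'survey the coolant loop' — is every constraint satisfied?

No

In the proposed order, 'weld the shield' appears before 'anneal the spindle'.
But one of the constraints requires 'anneal the spindle' before 'weld the shield', so this ordering violates it.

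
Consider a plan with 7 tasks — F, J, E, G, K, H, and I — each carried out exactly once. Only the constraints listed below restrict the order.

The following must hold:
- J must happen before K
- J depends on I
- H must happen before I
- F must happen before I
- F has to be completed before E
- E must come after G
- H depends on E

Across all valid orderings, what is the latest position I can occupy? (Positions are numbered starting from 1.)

5

Every task that must follow I has to come after it. Tracing all chains starting from I, those tasks are: J, K — 2 in total.
So at least 2 tasks follow I, putting I no later than position 5. That position is achievable by scheduling everything else first.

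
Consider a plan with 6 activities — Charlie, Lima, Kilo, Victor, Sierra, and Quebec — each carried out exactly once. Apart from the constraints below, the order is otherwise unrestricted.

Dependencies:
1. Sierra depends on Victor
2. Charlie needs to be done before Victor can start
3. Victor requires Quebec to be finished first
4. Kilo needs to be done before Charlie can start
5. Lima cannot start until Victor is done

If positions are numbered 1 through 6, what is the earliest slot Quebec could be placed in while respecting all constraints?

1

Nothing is required before Quebec; it can be the very first activity.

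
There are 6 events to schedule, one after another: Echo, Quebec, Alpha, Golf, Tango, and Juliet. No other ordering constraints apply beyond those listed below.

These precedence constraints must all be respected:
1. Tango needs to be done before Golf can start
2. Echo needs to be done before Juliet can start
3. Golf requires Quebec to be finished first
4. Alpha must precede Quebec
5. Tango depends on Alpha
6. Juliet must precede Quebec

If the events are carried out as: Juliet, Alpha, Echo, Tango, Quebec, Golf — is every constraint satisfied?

No

The sequence places Juliet ahead of Echo.
That contradicts the constraint that Echo must precede Juliet.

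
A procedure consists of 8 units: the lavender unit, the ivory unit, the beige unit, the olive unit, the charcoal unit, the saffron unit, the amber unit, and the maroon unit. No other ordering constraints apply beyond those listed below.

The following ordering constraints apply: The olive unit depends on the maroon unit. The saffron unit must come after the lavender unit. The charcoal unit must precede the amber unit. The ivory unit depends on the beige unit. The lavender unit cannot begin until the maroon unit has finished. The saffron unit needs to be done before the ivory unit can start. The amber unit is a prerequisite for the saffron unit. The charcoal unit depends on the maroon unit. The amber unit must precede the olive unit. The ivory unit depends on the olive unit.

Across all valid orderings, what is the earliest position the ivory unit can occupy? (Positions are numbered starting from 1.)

8

Every unit that must precede the ivory unit has to come before it. Tracing all chains that end at the ivory unit, those units are: the lavender unit, the beige unit, the olive unit, the charcoal unit, the saffron unit, the amber unit, the maroon unit — 7 in total.
So at minimum 7 units come before the ivory unit, putting the ivory unit no earlier than position 8. That position is achievable by scheduling exactly those predecessors first.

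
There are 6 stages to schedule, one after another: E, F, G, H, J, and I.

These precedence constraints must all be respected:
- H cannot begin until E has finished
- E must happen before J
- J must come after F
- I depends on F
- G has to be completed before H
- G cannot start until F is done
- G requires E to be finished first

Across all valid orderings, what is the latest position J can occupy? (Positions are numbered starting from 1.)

J has no required successors, so nothing stops it from going last (position 6).

6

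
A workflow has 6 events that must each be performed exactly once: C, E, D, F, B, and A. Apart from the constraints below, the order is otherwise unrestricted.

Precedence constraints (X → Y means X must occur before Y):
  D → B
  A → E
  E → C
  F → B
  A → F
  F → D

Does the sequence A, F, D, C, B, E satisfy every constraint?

No

The sequence places C ahead of E.
But one of the constraints requires E before C, so this ordering violates it.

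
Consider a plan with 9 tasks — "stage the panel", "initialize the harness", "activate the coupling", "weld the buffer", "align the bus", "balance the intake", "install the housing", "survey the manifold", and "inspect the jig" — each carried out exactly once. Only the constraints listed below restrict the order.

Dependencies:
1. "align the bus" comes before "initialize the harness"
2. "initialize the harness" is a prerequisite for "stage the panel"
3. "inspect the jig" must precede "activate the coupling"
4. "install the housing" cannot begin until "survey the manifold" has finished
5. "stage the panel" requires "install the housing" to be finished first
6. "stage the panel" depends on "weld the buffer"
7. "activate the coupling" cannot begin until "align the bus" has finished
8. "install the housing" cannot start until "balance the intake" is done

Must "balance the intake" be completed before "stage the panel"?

Yes

Tracing the constraints gives a chain: "balance the intake" → "install the housing" → "stage the panel".
That forces "balance the intake" before "stage the panel" in every valid schedule.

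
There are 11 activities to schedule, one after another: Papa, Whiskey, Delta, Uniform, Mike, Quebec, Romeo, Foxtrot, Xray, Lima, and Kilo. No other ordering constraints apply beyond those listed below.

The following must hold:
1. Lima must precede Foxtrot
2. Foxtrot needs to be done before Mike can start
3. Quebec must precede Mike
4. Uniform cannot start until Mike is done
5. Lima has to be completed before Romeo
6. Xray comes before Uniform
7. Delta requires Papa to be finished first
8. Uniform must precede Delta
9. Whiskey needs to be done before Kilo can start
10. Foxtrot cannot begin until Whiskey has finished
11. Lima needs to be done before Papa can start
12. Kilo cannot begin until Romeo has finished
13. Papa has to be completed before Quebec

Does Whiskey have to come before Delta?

Chaining the stated constraints: Whiskey → Foxtrot → Mike → Uniform → Delta.
Hence Whiskey necessarily comes before Delta.

Yes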